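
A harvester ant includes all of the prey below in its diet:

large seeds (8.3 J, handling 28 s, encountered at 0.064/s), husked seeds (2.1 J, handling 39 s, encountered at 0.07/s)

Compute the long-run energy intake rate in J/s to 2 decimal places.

Energy encountered per unit search time: 0.064×8.3 + 0.07×2.1 = 0.6782 J/s.
Handling time per unit search time: 0.064×28 + 0.07×39 = 4.522.
Rate = 0.6782/(1 + 4.522) = 0.1228 J/s.

0.12 J/s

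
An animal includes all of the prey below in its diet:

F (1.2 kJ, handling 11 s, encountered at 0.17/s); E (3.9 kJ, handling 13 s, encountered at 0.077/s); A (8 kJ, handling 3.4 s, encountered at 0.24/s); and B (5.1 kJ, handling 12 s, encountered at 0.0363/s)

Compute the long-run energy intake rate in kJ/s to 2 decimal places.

0.51 kJ/s

R = (0.17×1.2 + 0.077×3.9 + 0.24×8 + 0.0363×5.1) / (1 + 0.17×11 + 0.077×13 + 0.24×3.4 + 0.0363×12) = 2.609/5.123 = 0.5094 kJ/s.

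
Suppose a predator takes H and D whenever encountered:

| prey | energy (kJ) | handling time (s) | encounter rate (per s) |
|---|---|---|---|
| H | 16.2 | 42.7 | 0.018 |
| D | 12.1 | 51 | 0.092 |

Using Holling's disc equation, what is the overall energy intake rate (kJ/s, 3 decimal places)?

R = Σλ_iE_i / (1 + Σλ_ih_i)
Numerator: 0.018×16.2 + 0.092×12.1 = 1.405
Denominator: 1 + 0.018×42.7 + 0.092×51 = 6.461
R = 1.405/6.461 = 0.2174 kJ/s

0.217 kJ/s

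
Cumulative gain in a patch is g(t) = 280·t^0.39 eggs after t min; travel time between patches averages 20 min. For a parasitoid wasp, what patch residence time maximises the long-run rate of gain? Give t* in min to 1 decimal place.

By the marginal value theorem, leave when the instantaneous gain rate g'(t) equals the habitat-wide average g(t)/(T + t).
g'(t) = 0.39·280·t^-0.61. Setting 0.39·280·t^-0.61 = 280·t^0.39/(20+t) gives 0.39(20+t) = t, so 0.61·t = 0.39×20.
t* = 0.39×20/0.61 = 12.79 min.

12.8 min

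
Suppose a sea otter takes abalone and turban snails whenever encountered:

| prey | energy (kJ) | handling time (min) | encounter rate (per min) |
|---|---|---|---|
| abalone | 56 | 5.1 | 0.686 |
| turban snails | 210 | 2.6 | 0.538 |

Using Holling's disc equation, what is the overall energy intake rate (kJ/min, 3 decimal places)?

R = (0.686×56 + 0.538×210) / (1 + 0.686×5.1 + 0.538×2.6) = 151.4/5.897 = 25.67 kJ/min.

25.672 kJ/min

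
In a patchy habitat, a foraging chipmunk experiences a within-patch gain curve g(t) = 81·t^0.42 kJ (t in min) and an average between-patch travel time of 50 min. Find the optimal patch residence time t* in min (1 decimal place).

36.2 min

By the marginal value theorem, leave when the instantaneous gain rate g'(t) equals the habitat-wide average g(t)/(T + t).
g'(t) = 0.42·81·t^-0.58. Setting 0.42·81·t^-0.58 = 81·t^0.42/(50+t) gives 0.42(50+t) = t, so 0.58·t = 0.42×50.
t* = 0.42×50/0.58 = 36.21 min.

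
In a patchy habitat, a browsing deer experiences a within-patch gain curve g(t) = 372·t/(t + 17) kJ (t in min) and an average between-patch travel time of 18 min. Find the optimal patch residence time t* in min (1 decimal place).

17.5 min

Optimal t* satisfies g'(t*) = g(t*)/(T + t*).
g'(t) = 372·17/(t + 17)². Setting 372·17/(t+17)² = 372t/[(t+17)(18+t)] gives 17(18+t) = t(t+17), so t² = 17×18 = 306.
t* = √306 = 17.49 min.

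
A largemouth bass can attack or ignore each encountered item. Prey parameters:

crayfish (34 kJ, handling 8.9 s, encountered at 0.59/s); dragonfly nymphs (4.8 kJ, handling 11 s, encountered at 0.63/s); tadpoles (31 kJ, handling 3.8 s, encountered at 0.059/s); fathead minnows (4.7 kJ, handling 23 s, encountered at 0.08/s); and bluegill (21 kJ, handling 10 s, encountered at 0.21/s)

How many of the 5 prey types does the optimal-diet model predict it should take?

E/h in descending order: tadpoles 8.16, crayfish 3.82, bluegill 2.1, dragonfly nymphs 0.436, fathead minnows 0.204 kJ/s. The optimal diet is the largest prefix of this list for which every included type satisfies E_i/h_i > R on the types above it.
Rate on top 1: 1.494. crayfish: 3.82 > 1.494 → include.
Rate on top 2: 3.38. bluegill: 2.1 < 3.38 → exclude; stop.
Optimal diet: tadpoles, crayfish — 2 of 5 types.

2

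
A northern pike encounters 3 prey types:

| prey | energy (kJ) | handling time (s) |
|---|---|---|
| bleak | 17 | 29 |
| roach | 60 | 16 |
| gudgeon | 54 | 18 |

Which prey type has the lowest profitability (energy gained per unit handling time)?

bleak

Profitability E/h (kJ/s): bleak = 17/29 = 0.586, roach = 60/16 = 3.75, gudgeon = 54/18 = 3.
Ranked: roach > gudgeon > bleak.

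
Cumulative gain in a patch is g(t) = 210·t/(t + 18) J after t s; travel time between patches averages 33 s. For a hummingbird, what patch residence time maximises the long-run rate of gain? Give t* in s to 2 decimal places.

24.37 s

Optimal t* satisfies g'(t*) = g(t*)/(T + t*).
g'(t) = 210·18/(t + 18)². Setting 210·18/(t+18)² = 210t/[(t+18)(33+t)] gives 18(33+t) = t(t+18), so t² = 18×33 = 594.
t* = √594 = 24.37 s.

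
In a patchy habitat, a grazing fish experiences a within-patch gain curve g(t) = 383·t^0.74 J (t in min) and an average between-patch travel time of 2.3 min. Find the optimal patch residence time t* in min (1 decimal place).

Maximise g(t)/(T+t): set derivative to zero → g'(t)(T+t) = g(t).
g'(t) = 0.74·383·t^-0.26. Setting 0.74·383·t^-0.26 = 383·t^0.74/(2.3+t) gives 0.74(2.3+t) = t, so 0.26·t = 0.74×2.3.
t* = 0.74×2.3/0.26 = 6.546 min.

6.5 min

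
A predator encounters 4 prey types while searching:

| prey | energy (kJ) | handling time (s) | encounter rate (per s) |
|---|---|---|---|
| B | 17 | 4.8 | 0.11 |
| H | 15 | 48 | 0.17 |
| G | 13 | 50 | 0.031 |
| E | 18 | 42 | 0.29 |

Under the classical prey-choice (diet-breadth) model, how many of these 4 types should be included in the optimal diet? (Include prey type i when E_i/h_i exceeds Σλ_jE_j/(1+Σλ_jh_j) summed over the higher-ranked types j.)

1

Profitabilities (E/h, kJ/s): B 3.54, E 0.429, H 0.312, G 0.26. Add prey in this order while the next type's profitability exceeds the intake rate on those already taken.
Rate on top 1: 1.224. E: 0.429 < 1.224 → exclude; stop.
Optimal diet: B — 1 of 4 types.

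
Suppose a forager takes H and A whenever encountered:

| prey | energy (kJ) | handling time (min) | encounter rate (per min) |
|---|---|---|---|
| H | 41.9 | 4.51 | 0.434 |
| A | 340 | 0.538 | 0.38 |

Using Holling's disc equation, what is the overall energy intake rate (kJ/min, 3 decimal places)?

Energy encountered per unit search time: 0.434×41.9 + 0.38×340 = 147.4 kJ/min.
Handling time per unit search time: 0.434×4.51 + 0.38×0.538 = 2.162.
Rate = 147.4/(1 + 2.162) = 46.61 kJ/min.

46.614 kJ/min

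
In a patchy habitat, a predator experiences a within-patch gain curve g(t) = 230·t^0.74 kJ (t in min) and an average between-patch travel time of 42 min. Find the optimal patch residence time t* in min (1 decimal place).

119.5 min

Optimal t* satisfies g'(t*) = g(t*)/(T + t*).
g'(t) = 0.74·230·t^-0.26. Setting 0.74·230·t^-0.26 = 230·t^0.74/(42+t) gives 0.74(42+t) = t, so 0.26·t = 0.74×42.
t* = 0.74×42/0.26 = 119.5 min.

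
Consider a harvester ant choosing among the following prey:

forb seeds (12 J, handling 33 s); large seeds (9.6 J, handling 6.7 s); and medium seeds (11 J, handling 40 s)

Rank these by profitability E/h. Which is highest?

large seeds

In descending order of E/h:
large seeds: 9.6/6.7 = 1.43 J/s
forb seeds: 12/33 = 0.364 J/s
medium seeds: 11/40 = 0.275 J/s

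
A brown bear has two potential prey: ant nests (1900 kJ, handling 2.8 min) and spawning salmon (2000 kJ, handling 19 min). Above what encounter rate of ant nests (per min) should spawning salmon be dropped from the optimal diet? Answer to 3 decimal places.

0.066 per min

At the threshold, the rate on ant nests alone equals the profitability of spawning salmon: λ·1900/(1 + λ·2.8) = 2000/19 = 105.3.
Rearranging, λ(1900 − 105.3×2.8) = 105.3, so λ = 105.3/1605 = 0.06557 per min.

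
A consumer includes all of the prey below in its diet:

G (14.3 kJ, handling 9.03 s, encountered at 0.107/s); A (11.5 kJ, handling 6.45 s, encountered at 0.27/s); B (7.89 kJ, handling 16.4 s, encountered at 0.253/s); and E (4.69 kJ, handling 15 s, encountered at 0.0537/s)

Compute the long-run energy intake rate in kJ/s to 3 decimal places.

0.795 kJ/s

R = (0.107×14.3 + 0.27×11.5 + 0.253×7.89 + 0.0537×4.69) / (1 + 0.107×9.03 + 0.27×6.45 + 0.253×16.4 + 0.0537×15) = 6.883/8.662 = 0.7946 kJ/s.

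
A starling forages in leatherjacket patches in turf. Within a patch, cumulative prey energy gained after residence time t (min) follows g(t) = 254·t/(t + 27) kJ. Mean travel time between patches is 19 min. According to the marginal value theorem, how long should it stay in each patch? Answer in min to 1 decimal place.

Optimal t* satisfies g'(t*) = g(t*)/(T + t*).
g'(t) = 254·27/(t + 27)². Setting 254·27/(t+27)² = 254t/[(t+27)(19+t)] gives 27(19+t) = t(t+27), so t² = 27×19 = 513.
t* = √513 = 22.65 min.

22.6 min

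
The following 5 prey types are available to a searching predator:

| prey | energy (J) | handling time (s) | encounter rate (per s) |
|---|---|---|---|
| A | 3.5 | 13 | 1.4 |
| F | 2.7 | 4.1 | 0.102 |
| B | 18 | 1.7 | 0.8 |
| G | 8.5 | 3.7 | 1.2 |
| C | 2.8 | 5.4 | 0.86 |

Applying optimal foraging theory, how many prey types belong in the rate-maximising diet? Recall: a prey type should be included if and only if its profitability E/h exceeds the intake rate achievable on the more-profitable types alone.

Profitabilities (E/h, J/s): B 10.6, G 2.3, F 0.659, C 0.519, A 0.269. Add prey in this order while the next type's profitability exceeds the intake rate on those already taken.
Rate on top 1: 6.102. G: 2.3 < 6.102 → exclude; stop.
Optimal diet: B — 1 of 5 types.

1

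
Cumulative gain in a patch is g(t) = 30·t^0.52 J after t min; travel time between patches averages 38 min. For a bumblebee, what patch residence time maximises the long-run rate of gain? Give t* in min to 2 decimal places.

41.17 min

Optimal t* satisfies g'(t*) = g(t*)/(T + t*).
g'(t) = 0.52·30·t^-0.48. Setting 0.52·30·t^-0.48 = 30·t^0.52/(38+t) gives 0.52(38+t) = t, so 0.48·t = 0.52×38.
t* = 0.52×38/0.48 = 41.17 min.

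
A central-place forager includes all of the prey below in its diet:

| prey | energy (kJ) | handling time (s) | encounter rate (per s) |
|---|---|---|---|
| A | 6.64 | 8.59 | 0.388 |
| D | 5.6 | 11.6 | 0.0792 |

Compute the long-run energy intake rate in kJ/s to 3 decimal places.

0.575 kJ/s

R = (0.388×6.64 + 0.0792×5.6) / (1 + 0.388×8.59 + 0.0792×11.6) = 3.02/5.252 = 0.575 kJ/s.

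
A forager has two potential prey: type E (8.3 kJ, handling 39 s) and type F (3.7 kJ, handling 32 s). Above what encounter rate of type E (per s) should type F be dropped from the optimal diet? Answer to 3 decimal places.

Drop type F once their profitability E₂/h₂ falls below the rate achievable on type E alone: E₂/h₂ = λE₁/(1 + λh₁).
Solve for λ: λE₁h₂ = E₂(1 + λh₁) → λ(E₁h₂ − E₂h₁) = E₂ → λ = E₂/(E₁h₂ − E₂h₁).
λ = 3.7/(8.3×32 − 3.7×39) = 3.7/121.3 = 0.0305 per s.

0.031 per s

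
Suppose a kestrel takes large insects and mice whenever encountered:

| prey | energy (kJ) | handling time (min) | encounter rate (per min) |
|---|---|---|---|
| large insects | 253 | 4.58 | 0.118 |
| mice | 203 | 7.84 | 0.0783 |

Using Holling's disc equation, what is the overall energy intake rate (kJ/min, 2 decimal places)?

R = (0.118×253 + 0.0783×203) / (1 + 0.118×4.58 + 0.0783×7.84) = 45.75/2.154 = 21.24 kJ/min.

21.24 kJ/min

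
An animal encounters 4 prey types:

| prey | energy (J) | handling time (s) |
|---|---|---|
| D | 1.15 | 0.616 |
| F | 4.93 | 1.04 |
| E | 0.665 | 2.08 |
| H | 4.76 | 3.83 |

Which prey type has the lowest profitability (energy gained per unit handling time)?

E

Profitability E/h (J/s): D = 1.15/0.616 = 1.87, F = 4.93/1.04 = 4.74, E = 0.665/2.08 = 0.32, H = 4.76/3.83 = 1.24.
Ranked: F > D > H > E.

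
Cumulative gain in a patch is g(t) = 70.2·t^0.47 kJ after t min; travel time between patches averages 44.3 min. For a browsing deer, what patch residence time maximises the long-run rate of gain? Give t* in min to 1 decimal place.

39.3 min

Optimal t* satisfies g'(t*) = g(t*)/(T + t*).
g'(t) = 0.47·70.2·t^-0.53. Setting 0.47·70.2·t^-0.53 = 70.2·t^0.47/(44.3+t) gives 0.47(44.3+t) = t, so 0.53·t = 0.47×44.3.
t* = 0.47×44.3/0.53 = 39.28 min.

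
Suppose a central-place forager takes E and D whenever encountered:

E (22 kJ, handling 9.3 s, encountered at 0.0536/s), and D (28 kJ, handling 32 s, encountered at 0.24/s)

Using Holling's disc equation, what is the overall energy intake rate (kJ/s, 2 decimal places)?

Energy encountered per unit search time: 0.0536×22 + 0.24×28 = 7.899 kJ/s.
Handling time per unit search time: 0.0536×9.3 + 0.24×32 = 8.178.
Rate = 7.899/(1 + 8.178) = 0.8606 kJ/s.

0.86 kJ/s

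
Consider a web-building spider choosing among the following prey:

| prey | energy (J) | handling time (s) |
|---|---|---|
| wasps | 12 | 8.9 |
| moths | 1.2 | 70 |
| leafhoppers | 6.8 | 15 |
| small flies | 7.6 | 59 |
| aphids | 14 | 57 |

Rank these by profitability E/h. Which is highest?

wasps

Profitability E/h (J/s): wasps = 12/8.9 = 1.35, moths = 1.2/70 = 0.0171, leafhoppers = 6.8/15 = 0.453, small flies = 7.6/59 = 0.129, aphids = 14/57 = 0.246.
Ranked: wasps > leafhoppers > aphids > small flies > moths.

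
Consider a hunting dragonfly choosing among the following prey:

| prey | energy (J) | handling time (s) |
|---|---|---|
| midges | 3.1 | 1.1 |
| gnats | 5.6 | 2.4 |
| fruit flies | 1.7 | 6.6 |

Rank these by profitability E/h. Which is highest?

midges

In descending order of E/h:
midges: 3.1/1.1 = 2.82 J/s
gnats: 5.6/2.4 = 2.33 J/s
fruit flies: 1.7/6.6 = 0.258 J/s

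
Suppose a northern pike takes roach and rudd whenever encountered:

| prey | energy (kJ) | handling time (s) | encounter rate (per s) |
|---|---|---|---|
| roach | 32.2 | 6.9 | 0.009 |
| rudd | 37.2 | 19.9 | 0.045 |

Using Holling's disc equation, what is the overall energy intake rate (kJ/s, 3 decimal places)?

Energy encountered per unit search time: 0.009×32.2 + 0.045×37.2 = 1.964 kJ/s.
Handling time per unit search time: 0.009×6.9 + 0.045×19.9 = 0.9576.
Rate = 1.964/(1 + 0.9576) = 1.003 kJ/s.

1.003 kJ/s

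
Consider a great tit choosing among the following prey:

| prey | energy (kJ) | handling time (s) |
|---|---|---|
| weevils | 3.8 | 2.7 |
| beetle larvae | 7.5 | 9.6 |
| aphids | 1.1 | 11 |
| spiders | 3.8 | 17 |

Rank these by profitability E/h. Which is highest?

weevils

In descending order of E/h:
weevils: 3.8/2.7 = 1.41 kJ/s
beetle larvae: 7.5/9.6 = 0.781 kJ/s
spiders: 3.8/17 = 0.224 kJ/s
aphids: 1.1/11 = 0.1 kJ/s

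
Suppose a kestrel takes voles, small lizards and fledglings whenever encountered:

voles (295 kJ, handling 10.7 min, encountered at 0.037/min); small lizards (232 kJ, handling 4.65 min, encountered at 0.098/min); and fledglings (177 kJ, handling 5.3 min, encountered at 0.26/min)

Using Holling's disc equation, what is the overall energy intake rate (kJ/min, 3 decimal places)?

24.669 kJ/min

R = Σλ_iE_i / (1 + Σλ_ih_i)
Numerator: 0.037×295 + 0.098×232 + 0.26×177 = 79.67
Denominator: 1 + 0.037×10.7 + 0.098×4.65 + 0.26×5.3 = 3.23
R = 79.67/3.23 = 24.67 kJ/min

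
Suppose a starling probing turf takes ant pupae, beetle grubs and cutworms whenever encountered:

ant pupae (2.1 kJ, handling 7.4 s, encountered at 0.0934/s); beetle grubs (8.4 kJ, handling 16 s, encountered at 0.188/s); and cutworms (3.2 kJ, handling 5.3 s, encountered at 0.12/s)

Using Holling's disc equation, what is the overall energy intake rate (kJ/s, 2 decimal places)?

0.40 kJ/s

Energy encountered per unit search time: 0.0934×2.1 + 0.188×8.4 + 0.12×3.2 = 2.159 kJ/s.
Handling time per unit search time: 0.0934×7.4 + 0.188×16 + 0.12×5.3 = 4.335.
Rate = 2.159/(1 + 4.335) = 0.4047 kJ/s.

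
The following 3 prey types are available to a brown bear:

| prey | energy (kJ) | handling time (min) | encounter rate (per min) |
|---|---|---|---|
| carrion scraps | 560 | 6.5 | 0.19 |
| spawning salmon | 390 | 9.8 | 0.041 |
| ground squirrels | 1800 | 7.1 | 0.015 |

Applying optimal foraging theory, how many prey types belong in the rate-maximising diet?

Profitabilities (E/h, kJ/min): ground squirrels 254, carrion scraps 86.2, spawning salmon 39.8. Add prey in this order while the next type's profitability exceeds the intake rate on those already taken.
Rate on top 1: 24.4. carrion scraps: 86.2 > 24.4 → include.
Rate on top 2: 56.97. spawning salmon: 39.8 < 56.97 → exclude; stop.
Optimal diet: ground squirrels, carrion scraps — 2 of 3 types.

2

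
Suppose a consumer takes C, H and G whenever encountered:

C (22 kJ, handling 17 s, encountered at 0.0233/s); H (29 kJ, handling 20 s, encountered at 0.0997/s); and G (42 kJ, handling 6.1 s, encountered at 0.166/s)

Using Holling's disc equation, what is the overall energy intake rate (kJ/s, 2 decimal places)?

2.36 kJ/s

R = (0.0233×22 + 0.0997×29 + 0.166×42) / (1 + 0.0233×17 + 0.0997×20 + 0.166×6.1) = 10.38/4.403 = 2.357 kJ/s.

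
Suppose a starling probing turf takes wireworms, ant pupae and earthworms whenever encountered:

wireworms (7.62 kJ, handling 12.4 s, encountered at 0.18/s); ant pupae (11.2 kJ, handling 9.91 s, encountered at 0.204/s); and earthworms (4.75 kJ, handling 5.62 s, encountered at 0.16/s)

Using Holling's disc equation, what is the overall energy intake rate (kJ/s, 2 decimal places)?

R = (0.18×7.62 + 0.204×11.2 + 0.16×4.75) / (1 + 0.18×12.4 + 0.204×9.91 + 0.16×5.62) = 4.416/6.153 = 0.7178 kJ/s.

0.72 kJ/s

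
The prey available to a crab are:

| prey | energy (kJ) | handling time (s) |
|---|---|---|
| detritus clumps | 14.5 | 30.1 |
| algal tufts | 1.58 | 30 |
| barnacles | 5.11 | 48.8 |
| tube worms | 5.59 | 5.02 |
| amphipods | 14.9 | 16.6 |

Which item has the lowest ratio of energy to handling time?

algal tufts

In descending order of E/h:
tube worms: 5.59/5.02 = 1.11 kJ/s
amphipods: 14.9/16.6 = 0.898 kJ/s
detritus clumps: 14.5/30.1 = 0.482 kJ/s
barnacles: 5.11/48.8 = 0.105 kJ/s
algal tufts: 1.58/30 = 0.0527 kJ/s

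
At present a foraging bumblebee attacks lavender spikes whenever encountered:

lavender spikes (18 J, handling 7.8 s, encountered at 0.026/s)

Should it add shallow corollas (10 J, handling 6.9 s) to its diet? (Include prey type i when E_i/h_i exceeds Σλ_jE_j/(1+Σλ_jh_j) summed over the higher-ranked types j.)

On lavender spikes alone, R = ΣλE/(1+Σλh) = 0.468/1.203 = 0.3891 J/s.
shallow corollas: E/h = 10/6.9 = 1.449 J/s.
Since 1.449 > R, including shallow corollas increases the long-run rate.

Yes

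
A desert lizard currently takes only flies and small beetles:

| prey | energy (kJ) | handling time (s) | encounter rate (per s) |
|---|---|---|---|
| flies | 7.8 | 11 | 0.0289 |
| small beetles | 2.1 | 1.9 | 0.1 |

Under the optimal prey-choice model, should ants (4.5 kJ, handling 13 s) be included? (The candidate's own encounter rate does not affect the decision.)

Yes

Intake rate on the current diet: R = (0.0289×7.8 + 0.1×2.1) / (1 + 0.0289×11 + 0.1×1.9) = 0.4354/1.508 = 0.2888 kJ/s.
Profitability of ants: 4.5/13 = 0.3462 kJ/s.
0.3462 > 0.2888, so adding ants raises the average — include it.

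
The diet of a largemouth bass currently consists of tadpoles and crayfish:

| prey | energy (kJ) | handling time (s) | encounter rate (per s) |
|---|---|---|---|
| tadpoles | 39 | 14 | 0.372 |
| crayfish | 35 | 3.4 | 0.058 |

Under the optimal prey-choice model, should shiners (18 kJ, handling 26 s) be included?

On tadpoles and crayfish alone, R = ΣλE/(1+Σλh) = 16.54/6.405 = 2.582 kJ/s.
Profitability of shiners: 18/26 = 0.6923 kJ/s.
Since 0.6923 < R, time spent handling shiners is better spent searching.

No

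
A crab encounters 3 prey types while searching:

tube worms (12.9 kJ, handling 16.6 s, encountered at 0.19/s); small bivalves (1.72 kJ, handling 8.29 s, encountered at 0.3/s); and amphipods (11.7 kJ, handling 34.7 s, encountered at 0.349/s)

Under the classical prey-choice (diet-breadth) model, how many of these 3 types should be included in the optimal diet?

E/h in descending order: tube worms 0.777, amphipods 0.337, small bivalves 0.207 kJ/s. The optimal diet is the largest prefix of this list for which every included type satisfies E_i/h_i > R on the types above it.
Rate on top 1: 0.59. amphipods: 0.337 < 0.59 → exclude; stop.
Optimal diet: tube worms — 1 of 3 types.

1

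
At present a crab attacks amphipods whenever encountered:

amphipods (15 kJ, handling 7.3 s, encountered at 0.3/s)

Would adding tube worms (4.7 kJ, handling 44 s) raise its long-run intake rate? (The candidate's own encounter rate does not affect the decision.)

No

Intake rate on the current diet: R = (0.3×15) / (1 + 0.3×7.3) = 4.5/3.19 = 1.411 kJ/s.
Profitability of tube worms: 4.7/44 = 0.1068 kJ/s.
0.1068 < 1.411, so adding tube worms would lower the average — exclude it.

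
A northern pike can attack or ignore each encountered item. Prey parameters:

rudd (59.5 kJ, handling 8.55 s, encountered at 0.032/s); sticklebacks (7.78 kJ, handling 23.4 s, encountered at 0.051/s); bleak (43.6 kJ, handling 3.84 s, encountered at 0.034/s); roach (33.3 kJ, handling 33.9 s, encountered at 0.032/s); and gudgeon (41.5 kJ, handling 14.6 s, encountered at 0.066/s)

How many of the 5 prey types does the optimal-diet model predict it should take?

Profitabilities (E/h, kJ/s): bleak 11.4, rudd 6.96, gudgeon 2.84, roach 0.982, sticklebacks 0.332. Add prey in this order while the next type's profitability exceeds the intake rate on those already taken.
Rate on top 1: 1.311. rudd: 6.96 > 1.311 → include.
Rate on top 2: 2.412. gudgeon: 2.84 > 2.412 → include.
Rate on top 3: 2.587. roach: 0.982 < 2.587 → exclude; stop.
Optimal diet: bleak, rudd, gudgeon — 3 of 5 types.

3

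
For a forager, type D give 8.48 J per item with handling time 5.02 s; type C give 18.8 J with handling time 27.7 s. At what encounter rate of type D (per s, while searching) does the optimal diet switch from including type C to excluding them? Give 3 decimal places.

0.134 per s

At the threshold, the rate on type D alone equals the profitability of type C: λ·8.48/(1 + λ·5.02) = 18.8/27.7 = 0.6787.
Rearranging, λ(8.48 − 0.6787×5.02) = 0.6787, so λ = 0.6787/5.073 = 0.1338 per s.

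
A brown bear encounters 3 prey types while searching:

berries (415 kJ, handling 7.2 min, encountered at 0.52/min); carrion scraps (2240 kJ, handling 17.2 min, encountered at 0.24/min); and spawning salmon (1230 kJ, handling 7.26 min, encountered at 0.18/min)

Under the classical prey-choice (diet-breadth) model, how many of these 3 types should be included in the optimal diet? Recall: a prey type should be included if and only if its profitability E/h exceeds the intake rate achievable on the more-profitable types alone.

Profitabilities (E/h, kJ/min): spawning salmon 169, carrion scraps 130, berries 57.6. Add prey in this order while the next type's profitability exceeds the intake rate on those already taken.
Rate on top 1: 95.98. carrion scraps: 130 > 95.98 → include.
Rate on top 2: 118. berries: 57.6 < 118 → exclude; stop.
Optimal diet: spawning salmon, carrion scraps — 2 of 3 types.

2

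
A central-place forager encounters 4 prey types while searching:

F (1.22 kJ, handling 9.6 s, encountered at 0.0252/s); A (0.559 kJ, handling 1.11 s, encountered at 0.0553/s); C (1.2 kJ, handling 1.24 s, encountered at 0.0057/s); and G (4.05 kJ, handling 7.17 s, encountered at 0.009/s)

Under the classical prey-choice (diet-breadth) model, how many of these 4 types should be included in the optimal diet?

4

E/h in descending order: C 0.968, G 0.565, A 0.504, F 0.127 kJ/s. The optimal diet is the largest prefix of this list for which every included type satisfies E_i/h_i > R on the types above it.
Rate on top 1: 0.006792. G: 0.565 > 0.006792 → include.
Rate on top 2: 0.0404. A: 0.504 > 0.0404 → include.
Rate on top 3: 0.06549. F: 0.127 > 0.06549 → include.
Optimal diet: C, G, A, F — 4 of 4 types.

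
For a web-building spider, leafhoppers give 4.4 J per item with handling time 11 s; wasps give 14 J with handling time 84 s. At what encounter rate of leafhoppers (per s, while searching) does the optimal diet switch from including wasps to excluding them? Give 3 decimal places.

0.065 per s

The zero-one rule: include wasps iff E₂/h₂ > λE₁/(1+λh₁). Equality gives the switch point.
λE₁h₂ = E₂ + λE₂h₁ ⇒ λ = E₂/(E₁h₂ − E₂h₁) = 14/(369.6 − 154) = 0.06494 per s.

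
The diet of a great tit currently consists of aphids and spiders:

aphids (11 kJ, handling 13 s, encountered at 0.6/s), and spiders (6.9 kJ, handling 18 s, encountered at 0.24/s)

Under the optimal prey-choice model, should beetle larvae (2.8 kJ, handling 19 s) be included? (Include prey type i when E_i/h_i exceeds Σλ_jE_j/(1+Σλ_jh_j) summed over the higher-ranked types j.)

No

Current rate: (0.6×11 + 0.24×6.9)/(1 + 0.6×13 + 0.24×18) = 0.6293 kJ/s.
Profitability of beetle larvae: 2.8/19 = 0.1474 kJ/s.
Since 0.1474 < R, time spent handling beetle larvae is better spent searching.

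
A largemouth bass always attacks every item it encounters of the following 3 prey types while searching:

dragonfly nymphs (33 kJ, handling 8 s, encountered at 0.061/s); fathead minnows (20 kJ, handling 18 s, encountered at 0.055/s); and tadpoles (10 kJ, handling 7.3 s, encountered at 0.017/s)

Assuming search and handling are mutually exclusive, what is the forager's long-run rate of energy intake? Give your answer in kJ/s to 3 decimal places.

1.262 kJ/s

R = Σλ_iE_i / (1 + Σλ_ih_i)
Numerator: 0.061×33 + 0.055×20 + 0.017×10 = 3.283
Denominator: 1 + 0.061×8 + 0.055×18 + 0.017×7.3 = 2.602
R = 3.283/2.602 = 1.262 kJ/s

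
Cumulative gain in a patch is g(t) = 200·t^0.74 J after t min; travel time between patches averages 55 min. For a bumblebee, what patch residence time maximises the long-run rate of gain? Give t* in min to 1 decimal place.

By the marginal value theorem, leave when the instantaneous gain rate g'(t) equals the habitat-wide average g(t)/(T + t).
g'(t) = 0.74·200·t^-0.26. Setting 0.74·200·t^-0.26 = 200·t^0.74/(55+t) gives 0.74(55+t) = t, so 0.26·t = 0.74×55.
t* = 0.74×55/0.26 = 156.5 min.

156.5 min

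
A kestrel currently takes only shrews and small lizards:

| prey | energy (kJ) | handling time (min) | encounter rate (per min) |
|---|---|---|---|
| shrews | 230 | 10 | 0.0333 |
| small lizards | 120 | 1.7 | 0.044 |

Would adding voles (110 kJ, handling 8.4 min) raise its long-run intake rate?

Yes

On shrews and small lizards alone, R = ΣλE/(1+Σλh) = 12.94/1.408 = 9.191 kJ/min.
Profitability of voles: 110/8.4 = 13.1 kJ/min.
Since 13.1 > R, including voles increases the long-run rate.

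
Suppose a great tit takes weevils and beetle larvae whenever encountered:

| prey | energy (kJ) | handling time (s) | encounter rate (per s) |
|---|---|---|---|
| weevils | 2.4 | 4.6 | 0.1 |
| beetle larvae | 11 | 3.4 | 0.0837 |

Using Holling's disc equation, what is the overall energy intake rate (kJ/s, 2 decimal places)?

Energy encountered per unit search time: 0.1×2.4 + 0.0837×11 = 1.161 kJ/s.
Handling time per unit search time: 0.1×4.6 + 0.0837×3.4 = 0.7446.
Rate = 1.161/(1 + 0.7446) = 0.6653 kJ/s.

0.67 kJ/s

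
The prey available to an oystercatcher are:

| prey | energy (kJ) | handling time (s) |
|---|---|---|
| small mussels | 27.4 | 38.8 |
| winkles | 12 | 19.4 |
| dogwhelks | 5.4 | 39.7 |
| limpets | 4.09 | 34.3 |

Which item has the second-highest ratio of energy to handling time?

winkles

Profitability E/h (kJ/s): small mussels = 27.4/38.8 = 0.706, winkles = 12/19.4 = 0.619, dogwhelks = 5.4/39.7 = 0.136, limpets = 4.09/34.3 = 0.119.
Ranked: small mussels > winkles > dogwhelks > limpets.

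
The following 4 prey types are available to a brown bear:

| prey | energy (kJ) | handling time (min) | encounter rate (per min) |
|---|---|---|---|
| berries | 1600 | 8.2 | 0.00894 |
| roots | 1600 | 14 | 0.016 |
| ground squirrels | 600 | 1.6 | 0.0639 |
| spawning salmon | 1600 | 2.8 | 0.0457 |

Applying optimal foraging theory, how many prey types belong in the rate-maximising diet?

4

Rank by E/h (kJ/min): spawning salmon 571, ground squirrels 375, berries 195, roots 114. Include each in turn until the next type's E/h falls below the running intake rate.
Rate on top 1: 64.82. ground squirrels: 375 > 64.82 → include.
Rate on top 2: 90.6. berries: 195 > 90.6 → include.
Rate on top 3: 96.48. roots: 114 > 96.48 → include.
Optimal diet: spawning salmon, ground squirrels, berries, roots — 4 of 4 types.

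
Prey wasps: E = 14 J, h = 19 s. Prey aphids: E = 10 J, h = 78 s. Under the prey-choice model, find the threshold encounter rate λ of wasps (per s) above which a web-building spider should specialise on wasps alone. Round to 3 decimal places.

The zero-one rule: include aphids iff E₂/h₂ > λE₁/(1+λh₁). Equality gives the switch point.
λE₁h₂ = E₂ + λE₂h₁ ⇒ λ = E₂/(E₁h₂ − E₂h₁) = 10/(1092 − 190) = 0.01109 per s.

0.011 per s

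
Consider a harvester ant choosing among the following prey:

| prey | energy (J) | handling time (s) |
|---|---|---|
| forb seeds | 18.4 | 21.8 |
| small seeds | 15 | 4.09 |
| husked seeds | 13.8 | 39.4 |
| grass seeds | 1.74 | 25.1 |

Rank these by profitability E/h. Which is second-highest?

forb seeds

Profitability E/h (J/s): forb seeds = 18.4/21.8 = 0.844, small seeds = 15/4.09 = 3.67, husked seeds = 13.8/39.4 = 0.35, grass seeds = 1.74/25.1 = 0.0693.
Ranked: small seeds > forb seeds > husked seeds > grass seeds.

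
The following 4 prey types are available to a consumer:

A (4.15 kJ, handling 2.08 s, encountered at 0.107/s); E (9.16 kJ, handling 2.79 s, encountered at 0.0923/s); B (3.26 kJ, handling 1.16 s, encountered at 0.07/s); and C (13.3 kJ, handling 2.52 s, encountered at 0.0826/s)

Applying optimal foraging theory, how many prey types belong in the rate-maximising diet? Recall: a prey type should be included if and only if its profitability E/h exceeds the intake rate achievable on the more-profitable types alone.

4

Profitabilities (E/h, kJ/s): C 5.28, E 3.28, B 2.81, A 2. Add prey in this order while the next type's profitability exceeds the intake rate on those already taken.
Rate on top 1: 0.9093. E: 3.28 > 0.9093 → include.
Rate on top 2: 1.326. B: 2.81 > 1.326 → include.
Rate on top 3: 1.404. A: 2 > 1.404 → include.
Optimal diet: C, E, B, A — 4 of 4 types.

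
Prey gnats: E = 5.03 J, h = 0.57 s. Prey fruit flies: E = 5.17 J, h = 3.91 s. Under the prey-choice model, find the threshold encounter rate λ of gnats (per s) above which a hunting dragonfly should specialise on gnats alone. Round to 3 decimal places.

The zero-one rule: include fruit flies iff E₂/h₂ > λE₁/(1+λh₁). Equality gives the switch point.
λE₁h₂ = E₂ + λE₂h₁ ⇒ λ = E₂/(E₁h₂ − E₂h₁) = 5.17/(19.67 − 2.947) = 0.3092 per s.

0.309 per s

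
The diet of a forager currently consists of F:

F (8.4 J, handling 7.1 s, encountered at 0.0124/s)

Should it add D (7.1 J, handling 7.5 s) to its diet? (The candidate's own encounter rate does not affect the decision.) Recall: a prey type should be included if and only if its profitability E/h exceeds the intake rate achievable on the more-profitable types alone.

Current rate: (0.0124×8.4)/(1 + 0.0124×7.1) = 0.09573 J/s.
Profitability of D: 7.1/7.5 = 0.9467 J/s.
Since 0.9467 > R, including D increases the long-run rate.

Yes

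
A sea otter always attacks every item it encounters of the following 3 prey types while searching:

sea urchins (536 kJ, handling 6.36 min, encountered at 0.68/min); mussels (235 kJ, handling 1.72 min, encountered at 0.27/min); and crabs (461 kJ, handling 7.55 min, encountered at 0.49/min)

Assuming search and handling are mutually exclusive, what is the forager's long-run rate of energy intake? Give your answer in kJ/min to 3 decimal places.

68.905 kJ/min

R = Σλ_iE_i / (1 + Σλ_ih_i)
Numerator: 0.68×536 + 0.27×235 + 0.49×461 = 653.8
Denominator: 1 + 0.68×6.36 + 0.27×1.72 + 0.49×7.55 = 9.489
R = 653.8/9.489 = 68.91 kJ/min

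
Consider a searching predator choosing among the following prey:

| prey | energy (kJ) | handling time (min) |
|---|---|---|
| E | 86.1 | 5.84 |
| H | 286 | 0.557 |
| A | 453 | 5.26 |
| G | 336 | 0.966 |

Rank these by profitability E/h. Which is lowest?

E

In descending order of E/h:
H: 286/0.557 = 513 kJ/min
G: 336/0.966 = 348 kJ/min
A: 453/5.26 = 86.1 kJ/min
E: 86.1/5.84 = 14.7 kJ/min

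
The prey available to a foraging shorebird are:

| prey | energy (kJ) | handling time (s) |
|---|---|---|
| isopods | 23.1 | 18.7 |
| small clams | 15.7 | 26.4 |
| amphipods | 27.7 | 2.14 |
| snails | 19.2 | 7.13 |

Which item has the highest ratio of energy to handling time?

amphipods

Profitability E/h (kJ/s): isopods = 23.1/18.7 = 1.24, small clams = 15.7/26.4 = 0.595, amphipods = 27.7/2.14 = 12.9, snails = 19.2/7.13 = 2.69.
Ranked: amphipods > snails > isopods > small clams.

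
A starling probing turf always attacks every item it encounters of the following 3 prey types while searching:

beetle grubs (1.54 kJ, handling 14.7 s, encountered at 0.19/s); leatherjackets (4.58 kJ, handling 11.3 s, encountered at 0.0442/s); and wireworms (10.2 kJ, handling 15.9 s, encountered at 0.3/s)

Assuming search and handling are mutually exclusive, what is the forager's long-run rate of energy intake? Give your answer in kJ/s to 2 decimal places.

R = Σλ_iE_i / (1 + Σλ_ih_i)
Numerator: 0.19×1.54 + 0.0442×4.58 + 0.3×10.2 = 3.555
Denominator: 1 + 0.19×14.7 + 0.0442×11.3 + 0.3×15.9 = 9.062
R = 3.555/9.062 = 0.3923 kJ/s

0.39 kJ/s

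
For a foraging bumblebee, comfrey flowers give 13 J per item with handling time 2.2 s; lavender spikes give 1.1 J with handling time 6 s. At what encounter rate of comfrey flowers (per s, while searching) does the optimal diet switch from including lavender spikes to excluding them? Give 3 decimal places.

The zero-one rule: include lavender spikes iff E₂/h₂ > λE₁/(1+λh₁). Equality gives the switch point.
λE₁h₂ = E₂ + λE₂h₁ ⇒ λ = E₂/(E₁h₂ − E₂h₁) = 1.1/(78 − 2.42) = 0.01455 per s.

0.015 per s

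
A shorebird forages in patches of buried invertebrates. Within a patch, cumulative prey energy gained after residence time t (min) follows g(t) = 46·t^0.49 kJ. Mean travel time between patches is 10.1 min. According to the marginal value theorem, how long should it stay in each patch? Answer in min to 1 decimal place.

Maximise g(t)/(T+t): set derivative to zero → g'(t)(T+t) = g(t).
g'(t) = 0.49·46·t^-0.51. Setting 0.49·46·t^-0.51 = 46·t^0.49/(10.1+t) gives 0.49(10.1+t) = t, so 0.51·t = 0.49×10.1.
t* = 0.49×10.1/0.51 = 9.704 min.

9.7 min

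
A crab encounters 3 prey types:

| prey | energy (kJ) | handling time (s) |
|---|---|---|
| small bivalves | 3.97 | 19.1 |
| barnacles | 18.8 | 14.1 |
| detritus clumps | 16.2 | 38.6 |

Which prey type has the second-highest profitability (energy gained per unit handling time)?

detritus clumps

In descending order of E/h:
barnacles: 18.8/14.1 = 1.33 kJ/s
detritus clumps: 16.2/38.6 = 0.42 kJ/s
small bivalves: 3.97/19.1 = 0.208 kJ/s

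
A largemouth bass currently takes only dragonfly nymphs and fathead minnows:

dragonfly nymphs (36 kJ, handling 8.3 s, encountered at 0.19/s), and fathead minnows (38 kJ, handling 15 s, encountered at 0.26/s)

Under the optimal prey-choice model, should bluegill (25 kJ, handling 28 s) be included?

Current rate: (0.19×36 + 0.26×38)/(1 + 0.19×8.3 + 0.26×15) = 2.581 kJ/s.
bluegill: E/h = 25/28 = 0.8929 kJ/s.
0.8929 < 2.581, so adding bluegill would lower the average — exclude it.

No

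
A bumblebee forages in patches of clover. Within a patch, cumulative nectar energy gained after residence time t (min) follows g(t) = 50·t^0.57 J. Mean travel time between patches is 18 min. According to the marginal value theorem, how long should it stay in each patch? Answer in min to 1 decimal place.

23.9 min

Optimal t* satisfies g'(t*) = g(t*)/(T + t*).
g'(t) = 0.57·50·t^-0.43. Setting 0.57·50·t^-0.43 = 50·t^0.57/(18+t) gives 0.57(18+t) = t, so 0.43·t = 0.57×18.
t* = 0.57×18/0.43 = 23.86 min.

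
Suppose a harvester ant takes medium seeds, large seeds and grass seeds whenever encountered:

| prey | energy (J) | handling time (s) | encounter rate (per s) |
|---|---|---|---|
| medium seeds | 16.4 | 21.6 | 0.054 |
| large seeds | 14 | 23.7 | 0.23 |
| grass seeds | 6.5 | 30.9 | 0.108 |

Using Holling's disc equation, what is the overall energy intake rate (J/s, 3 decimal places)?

R = Σλ_iE_i / (1 + Σλ_ih_i)
Numerator: 0.054×16.4 + 0.23×14 + 0.108×6.5 = 4.808
Denominator: 1 + 0.054×21.6 + 0.23×23.7 + 0.108×30.9 = 10.95
R = 4.808/10.95 = 0.4389 J/s

0.439 J/s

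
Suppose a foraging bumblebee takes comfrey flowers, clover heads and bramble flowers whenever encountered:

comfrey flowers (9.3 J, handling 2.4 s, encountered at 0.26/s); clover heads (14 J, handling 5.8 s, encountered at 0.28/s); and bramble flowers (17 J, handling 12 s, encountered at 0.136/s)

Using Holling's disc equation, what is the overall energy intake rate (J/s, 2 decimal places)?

1.77 J/s

R = Σλ_iE_i / (1 + Σλ_ih_i)
Numerator: 0.26×9.3 + 0.28×14 + 0.136×17 = 8.65
Denominator: 1 + 0.26×2.4 + 0.28×5.8 + 0.136×12 = 4.88
R = 8.65/4.88 = 1.773 J/s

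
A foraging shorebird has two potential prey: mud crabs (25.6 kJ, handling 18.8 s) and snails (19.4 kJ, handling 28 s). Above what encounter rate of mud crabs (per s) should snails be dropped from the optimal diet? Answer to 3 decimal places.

The zero-one rule: include snails iff E₂/h₂ > λE₁/(1+λh₁). Equality gives the switch point.
λE₁h₂ = E₂ + λE₂h₁ ⇒ λ = E₂/(E₁h₂ − E₂h₁) = 19.4/(716.8 − 364.7) = 0.0551 per s.

0.055 per s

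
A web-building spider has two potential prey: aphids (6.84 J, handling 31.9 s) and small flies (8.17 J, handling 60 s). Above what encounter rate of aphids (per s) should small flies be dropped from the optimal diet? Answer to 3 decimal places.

Drop small flies once their profitability E₂/h₂ falls below the rate achievable on aphids alone: E₂/h₂ = λE₁/(1 + λh₁).
Solve for λ: λE₁h₂ = E₂(1 + λh₁) → λ(E₁h₂ − E₂h₁) = E₂ → λ = E₂/(E₁h₂ − E₂h₁).
λ = 8.17/(6.84×60 − 8.17×31.9) = 8.17/149.8 = 0.05455 per s.

0.055 per s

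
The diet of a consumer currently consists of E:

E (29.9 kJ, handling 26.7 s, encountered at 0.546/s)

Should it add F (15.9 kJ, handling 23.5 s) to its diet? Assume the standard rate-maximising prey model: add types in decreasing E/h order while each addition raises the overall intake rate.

On E alone, R = ΣλE/(1+Σλh) = 16.33/15.58 = 1.048 kJ/s.
F: E/h = 15.9/23.5 = 0.6766 kJ/s.
0.6766 < 1.048, so adding F would lower the average — exclude it.

No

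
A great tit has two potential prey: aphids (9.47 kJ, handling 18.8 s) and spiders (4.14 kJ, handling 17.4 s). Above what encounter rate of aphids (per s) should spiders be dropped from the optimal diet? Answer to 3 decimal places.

0.048 per s

Drop spiders once their profitability E₂/h₂ falls below the rate achievable on aphids alone: E₂/h₂ = λE₁/(1 + λh₁).
Solve for λ: λE₁h₂ = E₂(1 + λh₁) → λ(E₁h₂ − E₂h₁) = E₂ → λ = E₂/(E₁h₂ − E₂h₁).
λ = 4.14/(9.47×17.4 − 4.14×18.8) = 4.14/86.95 = 0.04762 per s.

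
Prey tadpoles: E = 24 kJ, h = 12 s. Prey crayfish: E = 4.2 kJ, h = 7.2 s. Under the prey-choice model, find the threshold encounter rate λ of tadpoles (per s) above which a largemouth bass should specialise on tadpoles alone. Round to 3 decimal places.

0.034 per s

The zero-one rule: include crayfish iff E₂/h₂ > λE₁/(1+λh₁). Equality gives the switch point.
λE₁h₂ = E₂ + λE₂h₁ ⇒ λ = E₂/(E₁h₂ − E₂h₁) = 4.2/(172.8 − 50.4) = 0.03431 per s.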